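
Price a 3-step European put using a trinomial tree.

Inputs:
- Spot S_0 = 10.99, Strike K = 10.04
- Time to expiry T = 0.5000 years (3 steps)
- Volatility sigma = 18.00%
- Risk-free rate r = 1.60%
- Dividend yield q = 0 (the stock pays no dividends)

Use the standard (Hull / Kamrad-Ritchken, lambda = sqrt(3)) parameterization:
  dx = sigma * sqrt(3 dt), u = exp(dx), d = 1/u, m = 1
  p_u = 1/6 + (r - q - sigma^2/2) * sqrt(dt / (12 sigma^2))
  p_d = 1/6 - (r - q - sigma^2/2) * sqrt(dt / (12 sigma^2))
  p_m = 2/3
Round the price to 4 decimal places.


dt = T/N = 0.166667; dx = sigma*sqrt(3*dt) = 0.127279
u = exp(dx) = 1.135734; d = 1/u = 0.880488
p_u = 0.166536, p_m = 0.666667, p_d = 0.166798
Discount per step: exp(-r*dt) = 0.997337
Stock lattice S(k, j) with j the centered position index:
  k=0: S(0,+0) = 10.9900
  k=1: S(1,-1) = 9.6766; S(1,+0) = 10.9900; S(1,+1) = 12.4817
  k=2: S(2,-2) = 8.5201; S(2,-1) = 9.6766; S(2,+0) = 10.9900; S(2,+1) = 12.4817; S(2,+2) = 14.1759
  k=3: S(3,-3) = 7.5018; S(3,-2) = 8.5201; S(3,-1) = 9.6766; S(3,+0) = 10.9900; S(3,+1) = 12.4817; S(3,+2) = 14.1759; S(3,+3) = 16.1001
Terminal payoffs V(N, j) = max(K - S_T, 0):
  V(3,-3) = 2.538162; V(3,-2) = 1.519906; V(3,-1) = 0.363439; V(3,+0) = 0.000000; V(3,+1) = 0.000000; V(3,+2) = 0.000000; V(3,+3) = 0.000000
Backward induction: V(k, j) = exp(-r*dt) * [p_u * V(k+1, j+1) + p_m * V(k+1, j) + p_d * V(k+1, j-1)]
  V(2,-2) = exp(-r*dt) * [p_u*0.363439 + p_m*1.519906 + p_d*2.538162] = 1.493169
  V(2,-1) = exp(-r*dt) * [p_u*0.000000 + p_m*0.363439 + p_d*1.519906] = 0.494489
  V(2,+0) = exp(-r*dt) * [p_u*0.000000 + p_m*0.000000 + p_d*0.363439] = 0.060459
  V(2,+1) = exp(-r*dt) * [p_u*0.000000 + p_m*0.000000 + p_d*0.000000] = 0.000000
  V(2,+2) = exp(-r*dt) * [p_u*0.000000 + p_m*0.000000 + p_d*0.000000] = 0.000000
  V(1,-1) = exp(-r*dt) * [p_u*0.060459 + p_m*0.494489 + p_d*1.493169] = 0.587217
  V(1,+0) = exp(-r*dt) * [p_u*0.000000 + p_m*0.060459 + p_d*0.494489] = 0.122459
  V(1,+1) = exp(-r*dt) * [p_u*0.000000 + p_m*0.000000 + p_d*0.060459] = 0.010058
  V(0,+0) = exp(-r*dt) * [p_u*0.010058 + p_m*0.122459 + p_d*0.587217] = 0.180778

Answer: Price = V(0,0) = 0.1808


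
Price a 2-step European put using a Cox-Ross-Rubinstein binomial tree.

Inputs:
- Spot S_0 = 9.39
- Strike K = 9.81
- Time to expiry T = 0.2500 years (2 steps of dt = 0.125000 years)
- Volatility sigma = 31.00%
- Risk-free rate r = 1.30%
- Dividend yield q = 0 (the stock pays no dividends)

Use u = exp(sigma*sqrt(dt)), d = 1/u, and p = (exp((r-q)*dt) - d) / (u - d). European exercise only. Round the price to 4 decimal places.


dt = T/N = 0.125000
u = exp(sigma*sqrt(dt)) = 1.115833; d = 1/u = 0.896191
p = (exp((r-q)*dt) - d) / (u - d) = 0.480031
Discount per step: exp(-r*dt) = 0.998376
Stock lattice S(k, i) with i counting down-moves:
  k=0: S(0,0) = 9.3900
  k=1: S(1,0) = 10.4777; S(1,1) = 8.4152
  k=2: S(2,0) = 11.6913; S(2,1) = 9.3900; S(2,2) = 7.5417
Terminal payoffs V(N, i) = max(K - S_T, 0):
  V(2,0) = 0.000000; V(2,1) = 0.420000; V(2,2) = 2.268341
Backward induction: V(k, i) = exp(-r*dt) * [p * V(k+1, i) + (1-p) * V(k+1, i+1)].
  V(1,0) = exp(-r*dt) * [p*0.000000 + (1-p)*0.420000] = 0.218032
  V(1,1) = exp(-r*dt) * [p*0.420000 + (1-p)*2.268341] = 1.378837
  V(0,0) = exp(-r*dt) * [p*0.218032 + (1-p)*1.378837] = 0.820280

Answer: Price = V(0,0) = 0.8203


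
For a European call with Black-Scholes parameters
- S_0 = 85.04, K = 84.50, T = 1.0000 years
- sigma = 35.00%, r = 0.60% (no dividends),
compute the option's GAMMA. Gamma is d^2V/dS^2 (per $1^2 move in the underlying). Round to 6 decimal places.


Answer: Gamma = 0.013110

Derivation:
d1 = 0.2103434276; d2 = -0.1396565724
phi(d1) = 0.3902137114; exp(-qT) = 1.0000000000; exp(-rT) = 0.9940179641
Gamma = exp(-qT) * phi(d1) / (S * sigma * sqrt(T)) = 1.0000000000 * 0.3902137114 / (85.0400 * 0.3500 * 1.0000000000) = 0.013110


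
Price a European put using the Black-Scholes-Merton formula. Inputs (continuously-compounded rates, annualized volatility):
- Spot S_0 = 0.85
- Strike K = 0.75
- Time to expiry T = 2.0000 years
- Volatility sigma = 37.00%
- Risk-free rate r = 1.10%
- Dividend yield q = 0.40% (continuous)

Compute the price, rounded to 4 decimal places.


Answer: Price = 0.1135

Derivation:
d1 = (ln(S/K) + (r - q + 0.5*sigma^2) * T) / (sigma * sqrt(T)) = 0.52758411
d2 = d1 - sigma * sqrt(T) = 0.00432509
exp(-rT) = 0.97824024; exp(-qT) = 0.99203191
P = K * exp(-rT) * N(-d2) - S_0 * exp(-qT) * N(-d1)
N(-d1) = 0.29889401; N(-d2) = 0.49827454
P = 0.7500 * 0.97824024 * 0.49827454 - 0.8500 * 0.99203191 * 0.29889401 = 0.1135


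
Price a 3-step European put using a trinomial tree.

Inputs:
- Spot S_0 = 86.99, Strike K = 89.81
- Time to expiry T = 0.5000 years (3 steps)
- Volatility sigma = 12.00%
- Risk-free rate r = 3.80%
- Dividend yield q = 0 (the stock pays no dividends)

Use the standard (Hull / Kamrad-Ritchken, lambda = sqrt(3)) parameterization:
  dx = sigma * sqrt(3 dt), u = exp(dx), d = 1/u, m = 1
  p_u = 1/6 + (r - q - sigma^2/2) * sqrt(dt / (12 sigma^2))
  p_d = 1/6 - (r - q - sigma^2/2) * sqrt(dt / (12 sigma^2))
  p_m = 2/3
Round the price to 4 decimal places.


dt = T/N = 0.166667; dx = sigma*sqrt(3*dt) = 0.084853
u = exp(dx) = 1.088557; d = 1/u = 0.918647
p_u = 0.196915, p_m = 0.666667, p_d = 0.136418
Discount per step: exp(-r*dt) = 0.993687
Stock lattice S(k, j) with j the centered position index:
  k=0: S(0,+0) = 86.9900
  k=1: S(1,-1) = 79.9131; S(1,+0) = 86.9900; S(1,+1) = 94.6936
  k=2: S(2,-2) = 73.4120; S(2,-1) = 79.9131; S(2,+0) = 86.9900; S(2,+1) = 94.6936; S(2,+2) = 103.0793
  k=3: S(3,-3) = 67.4398; S(3,-2) = 73.4120; S(3,-1) = 79.9131; S(3,+0) = 86.9900; S(3,+1) = 94.6936; S(3,+2) = 103.0793; S(3,+3) = 112.2077
Terminal payoffs V(N, j) = max(K - S_T, 0):
  V(3,-3) = 22.370242; V(3,-2) = 16.397990; V(3,-1) = 9.896855; V(3,+0) = 2.820000; V(3,+1) = 0.000000; V(3,+2) = 0.000000; V(3,+3) = 0.000000
Backward induction: V(k, j) = exp(-r*dt) * [p_u * V(k+1, j+1) + p_m * V(k+1, j) + p_d * V(k+1, j-1)]
  V(2,-2) = exp(-r*dt) * [p_u*9.896855 + p_m*16.397990 + p_d*22.370242] = 15.831955
  V(2,-1) = exp(-r*dt) * [p_u*2.820000 + p_m*9.896855 + p_d*16.397990] = 9.330905
  V(2,+0) = exp(-r*dt) * [p_u*0.000000 + p_m*2.820000 + p_d*9.896855] = 3.209719
  V(2,+1) = exp(-r*dt) * [p_u*0.000000 + p_m*0.000000 + p_d*2.820000] = 0.382271
  V(2,+2) = exp(-r*dt) * [p_u*0.000000 + p_m*0.000000 + p_d*0.000000] = 0.000000
  V(1,-1) = exp(-r*dt) * [p_u*3.209719 + p_m*9.330905 + p_d*15.831955] = 8.955514
  V(1,+0) = exp(-r*dt) * [p_u*0.382271 + p_m*3.209719 + p_d*9.330905] = 3.465972
  V(1,+1) = exp(-r*dt) * [p_u*0.000000 + p_m*0.382271 + p_d*3.209719] = 0.688338
  V(0,+0) = exp(-r*dt) * [p_u*0.688338 + p_m*3.465972 + p_d*8.955514] = 3.644731

Answer: Price = V(0,0) = 3.6447


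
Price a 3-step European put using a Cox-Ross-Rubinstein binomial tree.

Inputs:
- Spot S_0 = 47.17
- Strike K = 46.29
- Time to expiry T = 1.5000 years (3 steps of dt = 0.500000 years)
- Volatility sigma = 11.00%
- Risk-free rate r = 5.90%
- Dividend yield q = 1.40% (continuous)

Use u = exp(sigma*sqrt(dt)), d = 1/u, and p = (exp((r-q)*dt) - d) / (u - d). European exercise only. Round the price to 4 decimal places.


dt = T/N = 0.500000
u = exp(sigma*sqrt(dt)) = 1.080887; d = 1/u = 0.925166
p = (exp((r-q)*dt) - d) / (u - d) = 0.626692
Discount per step: exp(-r*dt) = 0.970931
Stock lattice S(k, i) with i counting down-moves:
  k=0: S(0,0) = 47.1700
  k=1: S(1,0) = 50.9854; S(1,1) = 43.6401
  k=2: S(2,0) = 55.1095; S(2,1) = 47.1700; S(2,2) = 40.3743
  k=3: S(3,0) = 59.5671; S(3,1) = 50.9854; S(3,2) = 43.6401; S(3,3) = 37.3530
Terminal payoffs V(N, i) = max(K - S_T, 0):
  V(3,0) = 0.000000; V(3,1) = 0.000000; V(3,2) = 2.649904; V(3,3) = 8.937014
Backward induction: V(k, i) = exp(-r*dt) * [p * V(k+1, i) + (1-p) * V(k+1, i+1)].
  V(2,0) = exp(-r*dt) * [p*0.000000 + (1-p)*0.000000] = 0.000000
  V(2,1) = exp(-r*dt) * [p*0.000000 + (1-p)*2.649904] = 0.960475
  V(2,2) = exp(-r*dt) * [p*2.649904 + (1-p)*8.937014] = 4.851677
  V(1,0) = exp(-r*dt) * [p*0.000000 + (1-p)*0.960475] = 0.348130
  V(1,1) = exp(-r*dt) * [p*0.960475 + (1-p)*4.851677] = 2.342946
  V(0,0) = exp(-r*dt) * [p*0.348130 + (1-p)*2.342946] = 1.061044

Answer: Price = V(0,0) = 1.0610


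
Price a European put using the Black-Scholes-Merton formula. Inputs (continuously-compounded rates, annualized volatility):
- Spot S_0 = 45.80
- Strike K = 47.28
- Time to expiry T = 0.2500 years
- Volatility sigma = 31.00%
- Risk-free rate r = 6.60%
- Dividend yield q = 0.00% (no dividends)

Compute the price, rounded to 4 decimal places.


Answer: Price = 3.2181

Derivation:
d1 = (ln(S/K) + (r - q + 0.5*sigma^2) * T) / (sigma * sqrt(T)) = -0.02123085
d2 = d1 - sigma * sqrt(T) = -0.17623085
exp(-rT) = 0.98363538; exp(-qT) = 1.00000000
P = K * exp(-rT) * N(-d2) - S_0 * exp(-qT) * N(-d1)
N(-d1) = 0.50846925; N(-d2) = 0.56994371
P = 47.2800 * 0.98363538 * 0.56994371 - 45.8000 * 1.00000000 * 0.50846925 = 3.2181


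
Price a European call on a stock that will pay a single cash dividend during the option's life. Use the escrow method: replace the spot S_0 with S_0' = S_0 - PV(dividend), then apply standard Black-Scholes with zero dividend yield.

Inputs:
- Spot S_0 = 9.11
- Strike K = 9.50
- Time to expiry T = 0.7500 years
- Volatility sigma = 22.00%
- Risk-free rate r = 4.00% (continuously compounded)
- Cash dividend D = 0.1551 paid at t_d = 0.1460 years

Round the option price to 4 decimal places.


PV(D) = D * exp(-r * t_d) = 0.1551 * 0.99417702 = 0.15419686
S_0' = S_0 - PV(D) = 9.1100 - 0.15419686 = 8.95580314
d1 = (ln(S_0'/K) + (r + sigma^2/2)*T) / (sigma*sqrt(T)) = -0.05689567
d2 = d1 - sigma*sqrt(T) = -0.24742126
exp(-rT) = 0.97044553
N(d1) = 0.47731415; N(d2) = 0.40229111
C = S_0' * N(d1) - K * exp(-rT) * N(d2) = 8.95580314 * 0.47731415 - 9.5000 * 0.97044553 * 0.40229111 = 0.5659

Answer: Price = 0.5659


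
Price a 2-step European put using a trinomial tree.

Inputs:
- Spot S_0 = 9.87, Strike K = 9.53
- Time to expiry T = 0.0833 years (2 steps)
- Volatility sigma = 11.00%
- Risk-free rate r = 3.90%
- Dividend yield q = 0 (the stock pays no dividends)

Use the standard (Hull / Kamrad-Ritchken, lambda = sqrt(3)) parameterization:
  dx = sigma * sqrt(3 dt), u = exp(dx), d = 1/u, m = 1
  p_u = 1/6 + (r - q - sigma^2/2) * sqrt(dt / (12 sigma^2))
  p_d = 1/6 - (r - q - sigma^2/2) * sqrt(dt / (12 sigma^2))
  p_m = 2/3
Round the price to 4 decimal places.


Answer: Price = V(0,0) = 0.0160

Derivation:
dt = T/N = 0.041650; dx = sigma*sqrt(3*dt) = 0.038883
u = exp(dx) = 1.039649; d = 1/u = 0.961863
p_u = 0.184314, p_m = 0.666667, p_d = 0.149019
Discount per step: exp(-r*dt) = 0.998377
Stock lattice S(k, j) with j the centered position index:
  k=0: S(0,+0) = 9.8700
  k=1: S(1,-1) = 9.4936; S(1,+0) = 9.8700; S(1,+1) = 10.2613
  k=2: S(2,-2) = 9.1315; S(2,-1) = 9.4936; S(2,+0) = 9.8700; S(2,+1) = 10.2613; S(2,+2) = 10.6682
Terminal payoffs V(N, j) = max(K - S_T, 0):
  V(2,-2) = 0.398466; V(2,-1) = 0.036411; V(2,+0) = 0.000000; V(2,+1) = 0.000000; V(2,+2) = 0.000000
Backward induction: V(k, j) = exp(-r*dt) * [p_u * V(k+1, j+1) + p_m * V(k+1, j) + p_d * V(k+1, j-1)]
  V(1,-1) = exp(-r*dt) * [p_u*0.000000 + p_m*0.036411 + p_d*0.398466] = 0.083517
  V(1,+0) = exp(-r*dt) * [p_u*0.000000 + p_m*0.000000 + p_d*0.036411] = 0.005417
  V(1,+1) = exp(-r*dt) * [p_u*0.000000 + p_m*0.000000 + p_d*0.000000] = 0.000000
  V(0,+0) = exp(-r*dt) * [p_u*0.000000 + p_m*0.005417 + p_d*0.083517] = 0.016031


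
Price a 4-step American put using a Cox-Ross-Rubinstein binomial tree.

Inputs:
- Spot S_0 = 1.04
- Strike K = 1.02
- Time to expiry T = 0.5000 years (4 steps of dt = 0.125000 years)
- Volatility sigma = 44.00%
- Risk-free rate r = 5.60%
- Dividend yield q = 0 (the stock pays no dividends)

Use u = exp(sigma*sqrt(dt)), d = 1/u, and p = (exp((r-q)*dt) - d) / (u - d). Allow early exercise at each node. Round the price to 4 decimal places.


dt = T/N = 0.125000
u = exp(sigma*sqrt(dt)) = 1.168316; d = 1/u = 0.855933
p = (exp((r-q)*dt) - d) / (u - d) = 0.483674
Discount per step: exp(-r*dt) = 0.993024
Stock lattice S(k, i) with i counting down-moves:
  k=0: S(0,0) = 1.0400
  k=1: S(1,0) = 1.2150; S(1,1) = 0.8902
  k=2: S(2,0) = 1.4196; S(2,1) = 1.0400; S(2,2) = 0.7619
  k=3: S(3,0) = 1.6585; S(3,1) = 1.2150; S(3,2) = 0.8902; S(3,3) = 0.6522
  k=4: S(4,0) = 1.9376; S(4,1) = 1.4196; S(4,2) = 1.0400; S(4,3) = 0.7619; S(4,4) = 0.5582
Terminal payoffs V(N, i) = max(K - S_T, 0):
  V(4,0) = 0.000000; V(4,1) = 0.000000; V(4,2) = 0.000000; V(4,3) = 0.258074; V(4,4) = 0.461797
Backward induction: V(k, i) = exp(-r*dt) * [p * V(k+1, i) + (1-p) * V(k+1, i+1)]; then take max(V_cont, immediate exercise) for American.
  V(3,0) = exp(-r*dt) * [p*0.000000 + (1-p)*0.000000] = 0.000000; exercise = 0.000000; V(3,0) = max -> 0.000000
  V(3,1) = exp(-r*dt) * [p*0.000000 + (1-p)*0.000000] = 0.000000; exercise = 0.000000; V(3,1) = max -> 0.000000
  V(3,2) = exp(-r*dt) * [p*0.000000 + (1-p)*0.258074] = 0.132321; exercise = 0.129830; V(3,2) = max -> 0.132321
  V(3,3) = exp(-r*dt) * [p*0.258074 + (1-p)*0.461797] = 0.360728; exercise = 0.367843; V(3,3) = max -> 0.367843
  V(2,0) = exp(-r*dt) * [p*0.000000 + (1-p)*0.000000] = 0.000000; exercise = 0.000000; V(2,0) = max -> 0.000000
  V(2,1) = exp(-r*dt) * [p*0.000000 + (1-p)*0.132321] = 0.067844; exercise = 0.000000; V(2,1) = max -> 0.067844
  V(2,2) = exp(-r*dt) * [p*0.132321 + (1-p)*0.367843] = 0.252156; exercise = 0.258074; V(2,2) = max -> 0.258074
  V(1,0) = exp(-r*dt) * [p*0.000000 + (1-p)*0.067844] = 0.034785; exercise = 0.000000; V(1,0) = max -> 0.034785
  V(1,1) = exp(-r*dt) * [p*0.067844 + (1-p)*0.258074] = 0.164906; exercise = 0.129830; V(1,1) = max -> 0.164906
  V(0,0) = exp(-r*dt) * [p*0.034785 + (1-p)*0.164906] = 0.101259; exercise = 0.000000; V(0,0) = max -> 0.101259

Answer: Price = V(0,0) = 0.1013


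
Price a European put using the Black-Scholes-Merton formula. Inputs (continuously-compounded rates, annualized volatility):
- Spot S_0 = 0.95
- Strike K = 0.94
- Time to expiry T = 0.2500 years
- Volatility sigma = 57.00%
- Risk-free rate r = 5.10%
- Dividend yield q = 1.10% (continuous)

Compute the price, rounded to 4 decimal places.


Answer: Price = 0.0969

Derivation:
d1 = (ln(S/K) + (r - q + 0.5*sigma^2) * T) / (sigma * sqrt(T)) = 0.21471793
d2 = d1 - sigma * sqrt(T) = -0.07028207
exp(-rT) = 0.98733094; exp(-qT) = 0.99725378
P = K * exp(-rT) * N(-d2) - S_0 * exp(-qT) * N(-d1)
N(-d1) = 0.41499362; N(-d2) = 0.52801542
P = 0.9400 * 0.98733094 * 0.52801542 - 0.9500 * 0.99725378 * 0.41499362 = 0.0969


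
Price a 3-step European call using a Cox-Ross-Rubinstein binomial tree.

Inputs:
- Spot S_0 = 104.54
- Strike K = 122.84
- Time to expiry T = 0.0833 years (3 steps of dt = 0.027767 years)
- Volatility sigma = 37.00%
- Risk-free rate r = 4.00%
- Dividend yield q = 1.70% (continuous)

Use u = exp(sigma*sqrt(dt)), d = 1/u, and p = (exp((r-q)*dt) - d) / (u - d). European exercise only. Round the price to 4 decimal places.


Answer: Price = V(0,0) = 0.3442

Derivation:
dt = T/N = 0.027767
u = exp(sigma*sqrt(dt)) = 1.063595; d = 1/u = 0.940208
p = (exp((r-q)*dt) - d) / (u - d) = 0.489769
Discount per step: exp(-r*dt) = 0.998890
Stock lattice S(k, i) with i counting down-moves:
  k=0: S(0,0) = 104.5400
  k=1: S(1,0) = 111.1882; S(1,1) = 98.2893
  k=2: S(2,0) = 118.2592; S(2,1) = 104.5400; S(2,2) = 92.4124
  k=3: S(3,0) = 125.7798; S(3,1) = 111.1882; S(3,2) = 98.2893; S(3,3) = 86.8869
Terminal payoffs V(N, i) = max(S_T - K, 0):
  V(3,0) = 2.939801; V(3,1) = 0.000000; V(3,2) = 0.000000; V(3,3) = 0.000000
Backward induction: V(k, i) = exp(-r*dt) * [p * V(k+1, i) + (1-p) * V(k+1, i+1)].
  V(2,0) = exp(-r*dt) * [p*2.939801 + (1-p)*0.000000] = 1.438225
  V(2,1) = exp(-r*dt) * [p*0.000000 + (1-p)*0.000000] = 0.000000
  V(2,2) = exp(-r*dt) * [p*0.000000 + (1-p)*0.000000] = 0.000000
  V(1,0) = exp(-r*dt) * [p*1.438225 + (1-p)*0.000000] = 0.703616
  V(1,1) = exp(-r*dt) * [p*0.000000 + (1-p)*0.000000] = 0.000000
  V(0,0) = exp(-r*dt) * [p*0.703616 + (1-p)*0.000000] = 0.344226


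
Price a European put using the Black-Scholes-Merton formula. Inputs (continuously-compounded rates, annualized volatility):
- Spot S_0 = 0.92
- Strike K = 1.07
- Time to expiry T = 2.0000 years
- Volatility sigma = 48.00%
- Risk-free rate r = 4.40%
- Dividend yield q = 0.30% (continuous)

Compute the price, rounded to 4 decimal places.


d1 = (ln(S/K) + (r - q + 0.5*sigma^2) * T) / (sigma * sqrt(T)) = 0.23770535
d2 = d1 - sigma * sqrt(T) = -0.44111716
exp(-rT) = 0.91576088; exp(-qT) = 0.99401796
P = K * exp(-rT) * N(-d2) - S_0 * exp(-qT) * N(-d1)
N(-d1) = 0.40605482; N(-d2) = 0.67043591
P = 1.0700 * 0.91576088 * 0.67043591 - 0.9200 * 0.99401796 * 0.40605482 = 0.2856

Answer: Price = 0.2856


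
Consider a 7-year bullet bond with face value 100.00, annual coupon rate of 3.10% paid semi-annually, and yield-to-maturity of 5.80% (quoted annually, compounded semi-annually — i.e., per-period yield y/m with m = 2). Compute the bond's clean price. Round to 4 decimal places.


Coupon per period c = face * coupon_rate / m = 1.550000
Periods per year m = 2; per-period yield y/m = 0.029000
Number of cashflows N = 14
Cashflows (t years, CF_t, discount factor 1/(1+y/m)^(m*t), PV):
  t = 0.5000: CF_t = 1.550000, DF = 0.971817, PV = 1.506317
  t = 1.0000: CF_t = 1.550000, DF = 0.944429, PV = 1.463865
  t = 1.5000: CF_t = 1.550000, DF = 0.917812, PV = 1.422609
  t = 2.0000: CF_t = 1.550000, DF = 0.891946, PV = 1.382516
  t = 2.5000: CF_t = 1.550000, DF = 0.866808, PV = 1.343553
  t = 3.0000: CF_t = 1.550000, DF = 0.842379, PV = 1.305688
  t = 3.5000: CF_t = 1.550000, DF = 0.818639, PV = 1.268890
  t = 4.0000: CF_t = 1.550000, DF = 0.795567, PV = 1.233130
  t = 4.5000: CF_t = 1.550000, DF = 0.773146, PV = 1.198377
  t = 5.0000: CF_t = 1.550000, DF = 0.751357, PV = 1.164603
  t = 5.5000: CF_t = 1.550000, DF = 0.730182, PV = 1.131781
  t = 6.0000: CF_t = 1.550000, DF = 0.709603, PV = 1.099885
  t = 6.5000: CF_t = 1.550000, DF = 0.689605, PV = 1.068887
  t = 7.0000: CF_t = 101.550000, DF = 0.670170, PV = 68.055728
Price P = sum_t PV_t = 84.645828

Answer: Price = 84.6458


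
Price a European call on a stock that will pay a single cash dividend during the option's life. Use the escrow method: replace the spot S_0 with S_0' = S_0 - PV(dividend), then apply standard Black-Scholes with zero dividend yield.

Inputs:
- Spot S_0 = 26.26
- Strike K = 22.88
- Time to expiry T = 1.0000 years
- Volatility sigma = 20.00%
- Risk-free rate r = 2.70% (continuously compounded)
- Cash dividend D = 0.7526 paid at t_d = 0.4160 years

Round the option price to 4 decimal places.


Answer: Price = 3.9477

Derivation:
PV(D) = D * exp(-r * t_d) = 0.7526 * 0.98883084 = 0.74419409
S_0' = S_0 - PV(D) = 26.2600 - 0.74419409 = 25.51580591
d1 = (ln(S_0'/K) + (r + sigma^2/2)*T) / (sigma*sqrt(T)) = 0.78017467
d2 = d1 - sigma*sqrt(T) = 0.58017467
exp(-rT) = 0.97336124
N(d1) = 0.78235596; N(d2) = 0.71910158
C = S_0' * N(d1) - K * exp(-rT) * N(d2) = 25.51580591 * 0.78235596 - 22.8800 * 0.97336124 * 0.71910158 = 3.9477


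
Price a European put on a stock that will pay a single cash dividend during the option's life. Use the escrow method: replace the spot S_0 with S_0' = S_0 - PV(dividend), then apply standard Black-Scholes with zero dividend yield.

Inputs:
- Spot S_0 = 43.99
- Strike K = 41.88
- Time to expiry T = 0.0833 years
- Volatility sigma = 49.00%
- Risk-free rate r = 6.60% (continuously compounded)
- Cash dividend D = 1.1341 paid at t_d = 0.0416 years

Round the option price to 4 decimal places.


PV(D) = D * exp(-r * t_d) = 1.1341 * 0.99725817 = 1.13099049
S_0' = S_0 - PV(D) = 43.9900 - 1.13099049 = 42.85900951
d1 = (ln(S_0'/K) + (r + sigma^2/2)*T) / (sigma*sqrt(T)) = 0.27297957
d2 = d1 - sigma*sqrt(T) = 0.13155704
exp(-rT) = 0.99451729
N(-d1) = 0.39243446; N(-d2) = 0.44766733
P = K * exp(-rT) * N(-d2) - S_0' * N(-d1) = 41.8800 * 0.99451729 * 0.44766733 - 42.85900951 * 0.39243446 = 1.8262

Answer: Price = 1.8262


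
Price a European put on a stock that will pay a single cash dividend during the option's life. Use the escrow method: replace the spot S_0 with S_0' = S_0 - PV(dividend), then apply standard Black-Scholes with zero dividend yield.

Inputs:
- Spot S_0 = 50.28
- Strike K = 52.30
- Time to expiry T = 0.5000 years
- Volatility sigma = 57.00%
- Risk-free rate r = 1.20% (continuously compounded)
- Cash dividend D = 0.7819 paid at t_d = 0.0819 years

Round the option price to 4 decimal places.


Answer: Price = 9.4075

Derivation:
PV(D) = D * exp(-r * t_d) = 0.7819 * 0.99901768 = 0.78113193
S_0' = S_0 - PV(D) = 50.2800 - 0.78113193 = 49.49886807
d1 = (ln(S_0'/K) + (r + sigma^2/2)*T) / (sigma*sqrt(T)) = 0.07983715
d2 = d1 - sigma*sqrt(T) = -0.32321372
exp(-rT) = 0.99401796
N(-d1) = 0.46818339; N(-d2) = 0.62673330
P = K * exp(-rT) * N(-d2) - S_0' * N(-d1) = 52.3000 * 0.99401796 * 0.62673330 - 49.49886807 * 0.46818339 = 9.4075


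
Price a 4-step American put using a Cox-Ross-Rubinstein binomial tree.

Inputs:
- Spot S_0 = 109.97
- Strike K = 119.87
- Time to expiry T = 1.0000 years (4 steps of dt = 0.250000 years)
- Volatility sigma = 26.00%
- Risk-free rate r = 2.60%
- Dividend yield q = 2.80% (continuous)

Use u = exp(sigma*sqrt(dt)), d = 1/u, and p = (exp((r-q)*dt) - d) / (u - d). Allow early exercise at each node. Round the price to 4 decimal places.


dt = T/N = 0.250000
u = exp(sigma*sqrt(dt)) = 1.138828; d = 1/u = 0.878095
p = (exp((r-q)*dt) - d) / (u - d) = 0.465629
Discount per step: exp(-r*dt) = 0.993521
Stock lattice S(k, i) with i counting down-moves:
  k=0: S(0,0) = 109.9700
  k=1: S(1,0) = 125.2370; S(1,1) = 96.5642
  k=2: S(2,0) = 142.6234; S(2,1) = 109.9700; S(2,2) = 84.7925
  k=3: S(3,0) = 162.4236; S(3,1) = 125.2370; S(3,2) = 96.5642; S(3,3) = 74.4559
  k=4: S(4,0) = 184.9726; S(4,1) = 142.6234; S(4,2) = 109.9700; S(4,3) = 84.7925; S(4,4) = 65.3794
Terminal payoffs V(N, i) = max(K - S_T, 0):
  V(4,0) = 0.000000; V(4,1) = 0.000000; V(4,2) = 9.900000; V(4,3) = 35.077457; V(4,4) = 54.490575
Backward induction: V(k, i) = exp(-r*dt) * [p * V(k+1, i) + (1-p) * V(k+1, i+1)]; then take max(V_cont, immediate exercise) for American.
  V(3,0) = exp(-r*dt) * [p*0.000000 + (1-p)*0.000000] = 0.000000; exercise = 0.000000; V(3,0) = max -> 0.000000
  V(3,1) = exp(-r*dt) * [p*0.000000 + (1-p)*9.900000] = 5.256003; exercise = 0.000000; V(3,1) = max -> 5.256003
  V(3,2) = exp(-r*dt) * [p*9.900000 + (1-p)*35.077457] = 23.202806; exercise = 23.305845; V(3,2) = max -> 23.305845
  V(3,3) = exp(-r*dt) * [p*35.077457 + (1-p)*54.490575] = 45.156799; exercise = 45.414056; V(3,3) = max -> 45.414056
  V(2,0) = exp(-r*dt) * [p*0.000000 + (1-p)*5.256003] = 2.790461; exercise = 0.000000; V(2,0) = max -> 2.790461
  V(2,1) = exp(-r*dt) * [p*5.256003 + (1-p)*23.305845] = 14.804780; exercise = 9.900000; V(2,1) = max -> 14.804780
  V(2,2) = exp(-r*dt) * [p*23.305845 + (1-p)*45.414056] = 34.892304; exercise = 35.077457; V(2,2) = max -> 35.077457
  V(1,0) = exp(-r*dt) * [p*2.790461 + (1-p)*14.804780] = 9.150896; exercise = 0.000000; V(1,0) = max -> 9.150896
  V(1,1) = exp(-r*dt) * [p*14.804780 + (1-p)*35.077457] = 25.471815; exercise = 23.305845; V(1,1) = max -> 25.471815
  V(0,0) = exp(-r*dt) * [p*9.150896 + (1-p)*25.471815] = 17.756536; exercise = 9.900000; V(0,0) = max -> 17.756536

Answer: Price = V(0,0) = 17.7565


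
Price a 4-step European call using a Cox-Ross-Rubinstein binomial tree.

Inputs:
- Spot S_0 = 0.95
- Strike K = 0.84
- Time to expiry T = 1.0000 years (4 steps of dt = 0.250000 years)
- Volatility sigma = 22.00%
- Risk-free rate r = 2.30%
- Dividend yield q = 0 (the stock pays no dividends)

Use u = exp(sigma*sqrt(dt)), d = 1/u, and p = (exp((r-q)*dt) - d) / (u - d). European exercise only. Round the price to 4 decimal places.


Answer: Price = V(0,0) = 0.1622

Derivation:
dt = T/N = 0.250000
u = exp(sigma*sqrt(dt)) = 1.116278; d = 1/u = 0.895834
p = (exp((r-q)*dt) - d) / (u - d) = 0.498687
Discount per step: exp(-r*dt) = 0.994266
Stock lattice S(k, i) with i counting down-moves:
  k=0: S(0,0) = 0.9500
  k=1: S(1,0) = 1.0605; S(1,1) = 0.8510
  k=2: S(2,0) = 1.1838; S(2,1) = 0.9500; S(2,2) = 0.7624
  k=3: S(3,0) = 1.3214; S(3,1) = 1.0605; S(3,2) = 0.8510; S(3,3) = 0.6830
  k=4: S(4,0) = 1.4751; S(4,1) = 1.1838; S(4,2) = 0.9500; S(4,3) = 0.7624; S(4,4) = 0.6118
Terminal payoffs V(N, i) = max(S_T - K, 0):
  V(4,0) = 0.635072; V(4,1) = 0.343773; V(4,2) = 0.110000; V(4,3) = 0.000000; V(4,4) = 0.000000
Backward induction: V(k, i) = exp(-r*dt) * [p * V(k+1, i) + (1-p) * V(k+1, i+1)].
  V(3,0) = exp(-r*dt) * [p*0.635072 + (1-p)*0.343773] = 0.486236
  V(3,1) = exp(-r*dt) * [p*0.343773 + (1-p)*0.110000] = 0.225280
  V(3,2) = exp(-r*dt) * [p*0.110000 + (1-p)*0.000000] = 0.054541
  V(3,3) = exp(-r*dt) * [p*0.000000 + (1-p)*0.000000] = 0.000000
  V(2,0) = exp(-r*dt) * [p*0.486236 + (1-p)*0.225280] = 0.353378
  V(2,1) = exp(-r*dt) * [p*0.225280 + (1-p)*0.054541] = 0.138886
  V(2,2) = exp(-r*dt) * [p*0.054541 + (1-p)*0.000000] = 0.027043
  V(1,0) = exp(-r*dt) * [p*0.353378 + (1-p)*0.138886] = 0.244440
  V(1,1) = exp(-r*dt) * [p*0.138886 + (1-p)*0.027043] = 0.082342
  V(0,0) = exp(-r*dt) * [p*0.244440 + (1-p)*0.082342] = 0.162243


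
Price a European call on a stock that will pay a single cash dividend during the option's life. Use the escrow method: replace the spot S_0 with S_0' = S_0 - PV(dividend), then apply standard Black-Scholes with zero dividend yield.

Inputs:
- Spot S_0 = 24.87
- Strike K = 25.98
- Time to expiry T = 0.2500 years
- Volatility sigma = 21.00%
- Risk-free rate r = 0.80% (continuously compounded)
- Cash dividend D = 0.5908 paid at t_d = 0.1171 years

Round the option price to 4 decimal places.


PV(D) = D * exp(-r * t_d) = 0.5908 * 0.99906364 = 0.59024680
S_0' = S_0 - PV(D) = 24.8700 - 0.59024680 = 24.27975320
d1 = (ln(S_0'/K) + (r + sigma^2/2)*T) / (sigma*sqrt(T)) = -0.57306390
d2 = d1 - sigma*sqrt(T) = -0.67806390
exp(-rT) = 0.99800200
N(d1) = 0.28330071; N(d2) = 0.24886559
C = S_0' * N(d1) - K * exp(-rT) * N(d2) = 24.27975320 * 0.28330071 - 25.9800 * 0.99800200 * 0.24886559 = 0.4259

Answer: Price = 0.4259


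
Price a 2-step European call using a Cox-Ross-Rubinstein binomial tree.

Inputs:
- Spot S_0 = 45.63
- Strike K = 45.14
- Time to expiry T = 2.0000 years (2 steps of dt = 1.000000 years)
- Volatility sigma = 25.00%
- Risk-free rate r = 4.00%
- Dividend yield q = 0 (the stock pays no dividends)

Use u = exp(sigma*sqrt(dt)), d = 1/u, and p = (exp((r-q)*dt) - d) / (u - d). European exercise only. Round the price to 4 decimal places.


dt = T/N = 1.000000
u = exp(sigma*sqrt(dt)) = 1.284025; d = 1/u = 0.778801
p = (exp((r-q)*dt) - d) / (u - d) = 0.518601
Discount per step: exp(-r*dt) = 0.960789
Stock lattice S(k, i) with i counting down-moves:
  k=0: S(0,0) = 45.6300
  k=1: S(1,0) = 58.5901; S(1,1) = 35.5367
  k=2: S(2,0) = 75.2312; S(2,1) = 45.6300; S(2,2) = 27.6760
Terminal payoffs V(N, i) = max(S_T - K, 0):
  V(2,0) = 30.091152; V(2,1) = 0.490000; V(2,2) = 0.000000
Backward induction: V(k, i) = exp(-r*dt) * [p * V(k+1, i) + (1-p) * V(k+1, i+1)].
  V(1,0) = exp(-r*dt) * [p*30.091152 + (1-p)*0.490000] = 15.220044
  V(1,1) = exp(-r*dt) * [p*0.490000 + (1-p)*0.000000] = 0.244151
  V(0,0) = exp(-r*dt) * [p*15.220044 + (1-p)*0.244151] = 7.696561

Answer: Price = V(0,0) = 7.6966


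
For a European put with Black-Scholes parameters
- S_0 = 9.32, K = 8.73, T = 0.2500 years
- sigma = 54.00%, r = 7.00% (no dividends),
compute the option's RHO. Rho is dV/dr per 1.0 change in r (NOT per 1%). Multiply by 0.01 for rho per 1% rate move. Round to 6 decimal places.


Answer: Rho = -0.925858

Derivation:
d1 = 0.4420268846; d2 = 0.1720268846
phi(d1) = 0.3618113207; exp(-qT) = 1.0000000000; exp(-rT) = 0.9826522357
N(-d2) = 0.4317081966
Rho = -K*T*exp(-rT)*N(-d2) = -8.7300 * 0.2500 * 0.9826522357 * 0.4317081966 = -0.925858


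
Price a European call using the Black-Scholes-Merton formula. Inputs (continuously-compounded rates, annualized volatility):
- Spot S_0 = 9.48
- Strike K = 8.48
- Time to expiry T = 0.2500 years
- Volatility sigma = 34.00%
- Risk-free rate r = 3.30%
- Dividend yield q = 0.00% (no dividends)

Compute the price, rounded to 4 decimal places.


Answer: Price = 1.2846

Derivation:
d1 = (ln(S/K) + (r - q + 0.5*sigma^2) * T) / (sigma * sqrt(T)) = 0.78925804
d2 = d1 - sigma * sqrt(T) = 0.61925804
exp(-rT) = 0.99178394; exp(-qT) = 1.00000000
C = S_0 * exp(-qT) * N(d1) - K * exp(-rT) * N(d2)
N(d1) = 0.78501940; N(d2) = 0.73212681
C = 9.4800 * 1.00000000 * 0.78501940 - 8.4800 * 0.99178394 * 0.73212681 = 1.2846


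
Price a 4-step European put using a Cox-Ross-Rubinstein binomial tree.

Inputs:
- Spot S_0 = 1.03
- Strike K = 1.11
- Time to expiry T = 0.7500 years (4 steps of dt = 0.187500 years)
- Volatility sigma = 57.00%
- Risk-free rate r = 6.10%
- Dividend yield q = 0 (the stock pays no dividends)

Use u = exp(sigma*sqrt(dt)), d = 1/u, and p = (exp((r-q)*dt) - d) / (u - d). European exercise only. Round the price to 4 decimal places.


dt = T/N = 0.187500
u = exp(sigma*sqrt(dt)) = 1.279945; d = 1/u = 0.781283
p = (exp((r-q)*dt) - d) / (u - d) = 0.461675
Discount per step: exp(-r*dt) = 0.988628
Stock lattice S(k, i) with i counting down-moves:
  k=0: S(0,0) = 1.0300
  k=1: S(1,0) = 1.3183; S(1,1) = 0.8047
  k=2: S(2,0) = 1.6874; S(2,1) = 1.0300; S(2,2) = 0.6287
  k=3: S(3,0) = 2.1598; S(3,1) = 1.3183; S(3,2) = 0.8047; S(3,3) = 0.4912
  k=4: S(4,0) = 2.7644; S(4,1) = 1.6874; S(4,2) = 1.0300; S(4,3) = 0.6287; S(4,4) = 0.3838
Terminal payoffs V(N, i) = max(K - S_T, 0):
  V(4,0) = 0.000000; V(4,1) = 0.000000; V(4,2) = 0.080000; V(4,3) = 0.481284; V(4,4) = 0.726229
Backward induction: V(k, i) = exp(-r*dt) * [p * V(k+1, i) + (1-p) * V(k+1, i+1)].
  V(3,0) = exp(-r*dt) * [p*0.000000 + (1-p)*0.000000] = 0.000000
  V(3,1) = exp(-r*dt) * [p*0.000000 + (1-p)*0.080000] = 0.042576
  V(3,2) = exp(-r*dt) * [p*0.080000 + (1-p)*0.481284] = 0.292655
  V(3,3) = exp(-r*dt) * [p*0.481284 + (1-p)*0.726229] = 0.606171
  V(2,0) = exp(-r*dt) * [p*0.000000 + (1-p)*0.042576] = 0.022659
  V(2,1) = exp(-r*dt) * [p*0.042576 + (1-p)*0.292655] = 0.175185
  V(2,2) = exp(-r*dt) * [p*0.292655 + (1-p)*0.606171] = 0.456181
  V(1,0) = exp(-r*dt) * [p*0.022659 + (1-p)*0.175185] = 0.103576
  V(1,1) = exp(-r*dt) * [p*0.175185 + (1-p)*0.456181] = 0.322739
  V(0,0) = exp(-r*dt) * [p*0.103576 + (1-p)*0.322739] = 0.219037

Answer: Price = V(0,0) = 0.2190


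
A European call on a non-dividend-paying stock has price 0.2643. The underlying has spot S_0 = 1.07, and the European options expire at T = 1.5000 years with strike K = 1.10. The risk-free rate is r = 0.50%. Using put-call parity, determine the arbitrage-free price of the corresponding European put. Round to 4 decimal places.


Answer: Put price = 0.2861

Derivation:
Put-call parity: C - P = S_0 * exp(-qT) - K * exp(-rT).
S_0 * exp(-qT) = 1.0700 * 1.00000000 = 1.07000000
K * exp(-rT) = 1.1000 * 0.99252805 = 1.09178086
P = C - S*exp(-qT) + K*exp(-rT)
P = 0.2643 - 1.07000000 + 1.09178086 = 0.2861


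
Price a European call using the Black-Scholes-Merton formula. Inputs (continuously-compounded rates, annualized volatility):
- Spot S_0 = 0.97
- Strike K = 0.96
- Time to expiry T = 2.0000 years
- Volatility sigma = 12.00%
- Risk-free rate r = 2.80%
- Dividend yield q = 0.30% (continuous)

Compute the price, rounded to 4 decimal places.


Answer: Price = 0.0955

Derivation:
d1 = (ln(S/K) + (r - q + 0.5*sigma^2) * T) / (sigma * sqrt(T)) = 0.44054395
d2 = d1 - sigma * sqrt(T) = 0.27083832
exp(-rT) = 0.94553914; exp(-qT) = 0.99401796
C = S_0 * exp(-qT) * N(d1) - K * exp(-rT) * N(d2)
N(d1) = 0.67022841; N(d2) = 0.60674231
C = 0.9700 * 0.99401796 * 0.67022841 - 0.9600 * 0.94553914 * 0.60674231 = 0.0955


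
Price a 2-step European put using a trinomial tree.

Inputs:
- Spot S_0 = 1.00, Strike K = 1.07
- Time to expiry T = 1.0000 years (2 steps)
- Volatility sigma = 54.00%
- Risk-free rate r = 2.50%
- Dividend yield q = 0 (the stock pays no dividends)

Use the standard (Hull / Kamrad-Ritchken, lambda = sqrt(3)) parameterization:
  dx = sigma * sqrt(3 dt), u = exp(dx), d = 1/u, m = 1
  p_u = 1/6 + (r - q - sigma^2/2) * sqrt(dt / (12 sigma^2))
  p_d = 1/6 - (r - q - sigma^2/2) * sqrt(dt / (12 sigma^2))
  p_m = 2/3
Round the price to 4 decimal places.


dt = T/N = 0.500000; dx = sigma*sqrt(3*dt) = 0.661362
u = exp(dx) = 1.937430; d = 1/u = 0.516148
p_u = 0.121003, p_m = 0.666667, p_d = 0.212330
Discount per step: exp(-r*dt) = 0.987578
Stock lattice S(k, j) with j the centered position index:
  k=0: S(0,+0) = 1.0000
  k=1: S(1,-1) = 0.5161; S(1,+0) = 1.0000; S(1,+1) = 1.9374
  k=2: S(2,-2) = 0.2664; S(2,-1) = 0.5161; S(2,+0) = 1.0000; S(2,+1) = 1.9374; S(2,+2) = 3.7536
Terminal payoffs V(N, j) = max(K - S_T, 0):
  V(2,-2) = 0.803592; V(2,-1) = 0.553852; V(2,+0) = 0.070000; V(2,+1) = 0.000000; V(2,+2) = 0.000000
Backward induction: V(k, j) = exp(-r*dt) * [p_u * V(k+1, j+1) + p_m * V(k+1, j) + p_d * V(k+1, j-1)]
  V(1,-1) = exp(-r*dt) * [p_u*0.070000 + p_m*0.553852 + p_d*0.803592] = 0.541520
  V(1,+0) = exp(-r*dt) * [p_u*0.000000 + p_m*0.070000 + p_d*0.553852] = 0.162226
  V(1,+1) = exp(-r*dt) * [p_u*0.000000 + p_m*0.000000 + p_d*0.070000] = 0.014678
  V(0,+0) = exp(-r*dt) * [p_u*0.014678 + p_m*0.162226 + p_d*0.541520] = 0.222114

Answer: Price = V(0,0) = 0.2221


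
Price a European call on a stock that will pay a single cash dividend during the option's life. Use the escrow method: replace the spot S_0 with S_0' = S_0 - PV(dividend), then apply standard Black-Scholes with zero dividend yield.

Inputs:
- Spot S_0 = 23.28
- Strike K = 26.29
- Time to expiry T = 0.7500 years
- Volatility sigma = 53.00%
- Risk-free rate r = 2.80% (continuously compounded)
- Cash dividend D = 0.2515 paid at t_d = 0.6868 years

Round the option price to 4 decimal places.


Answer: Price = 3.1987

Derivation:
PV(D) = D * exp(-r * t_d) = 0.2515 * 0.98095332 = 0.24670976
S_0' = S_0 - PV(D) = 23.2800 - 0.24670976 = 23.03329024
d1 = (ln(S_0'/K) + (r + sigma^2/2)*T) / (sigma*sqrt(T)) = -0.01287724
d2 = d1 - sigma*sqrt(T) = -0.47187070
exp(-rT) = 0.97921896
N(d1) = 0.49486287; N(d2) = 0.31850954
C = S_0' * N(d1) - K * exp(-rT) * N(d2) = 23.03329024 * 0.49486287 - 26.2900 * 0.97921896 * 0.31850954 = 3.1987


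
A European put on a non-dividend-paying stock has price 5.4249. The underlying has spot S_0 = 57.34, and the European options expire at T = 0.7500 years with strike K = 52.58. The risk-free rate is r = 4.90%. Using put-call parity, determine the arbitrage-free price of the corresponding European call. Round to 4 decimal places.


Put-call parity: C - P = S_0 * exp(-qT) - K * exp(-rT).
S_0 * exp(-qT) = 57.3400 * 1.00000000 = 57.34000000
K * exp(-rT) = 52.5800 * 0.96391708 = 50.68276030
C = P + S*exp(-qT) - K*exp(-rT)
C = 5.4249 + 57.34000000 - 50.68276030 = 12.0821

Answer: Call price = 12.0821


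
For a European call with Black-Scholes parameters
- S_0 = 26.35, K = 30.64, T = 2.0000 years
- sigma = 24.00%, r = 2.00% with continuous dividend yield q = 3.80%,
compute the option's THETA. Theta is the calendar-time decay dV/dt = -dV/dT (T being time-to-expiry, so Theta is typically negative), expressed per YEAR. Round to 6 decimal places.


d1 = -0.3807713150; d2 = -0.7201825700
phi(d1) = 0.3710449998; exp(-qT) = 0.9268162066; exp(-rT) = 0.9607894392
Theta = -S*exp(-qT)*phi(d1)*sigma/(2*sqrt(T)) - r*K*exp(-rT)*N(d2) + q*S*exp(-qT)*N(d1)
N(d1) = 0.3516864730; N(d2) = 0.2357062971; sqrt(T) = 1.4142135624
Term 1 = -26.3500 * 0.9268162066 * 0.3710449998 * 0.2400 / (2 * 1.4142135624) = -0.7688950598
Term 2 = -0.0200 * 30.6400 * 0.9607894392 * 0.2357062971 = -0.1387772134
Term 3 = 0.0380 * 26.3500 * 0.9268162066 * 0.3516864730 = 0.3263724562
Theta = -0.7688950598 + (-0.1387772134) + (0.3263724562) = -0.581300

Answer: Theta = -0.581300


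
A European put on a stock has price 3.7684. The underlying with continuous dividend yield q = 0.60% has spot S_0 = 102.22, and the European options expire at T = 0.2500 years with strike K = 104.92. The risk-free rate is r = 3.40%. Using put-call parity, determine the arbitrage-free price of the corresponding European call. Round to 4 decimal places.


Answer: Call price = 1.8032

Derivation:
Put-call parity: C - P = S_0 * exp(-qT) - K * exp(-rT).
S_0 * exp(-qT) = 102.2200 * 0.99850112 = 102.06678494
K * exp(-rT) = 104.9200 * 0.99153602 = 104.03195952
C = P + S*exp(-qT) - K*exp(-rT)
C = 3.7684 + 102.06678494 - 104.03195952 = 1.8032


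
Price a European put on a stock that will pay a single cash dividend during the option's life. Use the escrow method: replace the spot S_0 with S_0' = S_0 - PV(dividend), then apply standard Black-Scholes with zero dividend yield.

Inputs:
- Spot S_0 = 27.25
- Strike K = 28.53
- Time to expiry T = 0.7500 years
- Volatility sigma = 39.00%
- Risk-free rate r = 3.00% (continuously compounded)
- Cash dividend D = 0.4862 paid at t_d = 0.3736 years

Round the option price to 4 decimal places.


Answer: Price = 4.2554

Derivation:
PV(D) = D * exp(-r * t_d) = 0.4862 * 0.98885458 = 0.48078109
S_0' = S_0 - PV(D) = 27.2500 - 0.48078109 = 26.76921891
d1 = (ln(S_0'/K) + (r + sigma^2/2)*T) / (sigma*sqrt(T)) = 0.04688088
d2 = d1 - sigma*sqrt(T) = -0.29086902
exp(-rT) = 0.97775124
N(-d1) = 0.48130408; N(-d2) = 0.61442425
P = K * exp(-rT) * N(-d2) - S_0' * N(-d1) = 28.5300 * 0.97775124 * 0.61442425 - 26.76921891 * 0.48130408 = 4.2554


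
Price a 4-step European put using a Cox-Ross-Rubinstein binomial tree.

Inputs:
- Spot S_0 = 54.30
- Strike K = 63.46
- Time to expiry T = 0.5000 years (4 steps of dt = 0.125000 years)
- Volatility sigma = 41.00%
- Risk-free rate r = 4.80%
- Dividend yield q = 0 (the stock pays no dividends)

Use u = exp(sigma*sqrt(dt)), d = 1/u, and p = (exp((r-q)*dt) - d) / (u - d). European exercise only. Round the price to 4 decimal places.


dt = T/N = 0.125000
u = exp(sigma*sqrt(dt)) = 1.155990; d = 1/u = 0.865060
p = (exp((r-q)*dt) - d) / (u - d) = 0.484510
Discount per step: exp(-r*dt) = 0.994018
Stock lattice S(k, i) with i counting down-moves:
  k=0: S(0,0) = 54.3000
  k=1: S(1,0) = 62.7702; S(1,1) = 46.9727
  k=2: S(2,0) = 72.5618; S(2,1) = 54.3000; S(2,2) = 40.6342
  k=3: S(3,0) = 83.8806; S(3,1) = 62.7702; S(3,2) = 46.9727; S(3,3) = 35.1510
  k=4: S(4,0) = 96.9652; S(4,1) = 72.5618; S(4,2) = 54.3000; S(4,3) = 40.6342; S(4,4) = 30.4077
Terminal payoffs V(N, i) = max(K - S_T, 0):
  V(4,0) = 0.000000; V(4,1) = 0.000000; V(4,2) = 9.160000; V(4,3) = 22.825785; V(4,4) = 33.052276
Backward induction: V(k, i) = exp(-r*dt) * [p * V(k+1, i) + (1-p) * V(k+1, i+1)].
  V(3,0) = exp(-r*dt) * [p*0.000000 + (1-p)*0.000000] = 0.000000
  V(3,1) = exp(-r*dt) * [p*0.000000 + (1-p)*9.160000] = 4.693646
  V(3,2) = exp(-r*dt) * [p*9.160000 + (1-p)*22.825785] = 16.107645
  V(3,3) = exp(-r*dt) * [p*22.825785 + (1-p)*33.052276] = 27.929363
  V(2,0) = exp(-r*dt) * [p*0.000000 + (1-p)*4.693646] = 2.405055
  V(2,1) = exp(-r*dt) * [p*4.693646 + (1-p)*16.107645] = 10.514178
  V(2,2) = exp(-r*dt) * [p*16.107645 + (1-p)*27.929363] = 22.068816
  V(1,0) = exp(-r*dt) * [p*2.405055 + (1-p)*10.514178] = 6.545837
  V(1,1) = exp(-r*dt) * [p*10.514178 + (1-p)*22.068816] = 16.371956
  V(0,0) = exp(-r*dt) * [p*6.545837 + (1-p)*16.371956] = 11.541649

Answer: Price = V(0,0) = 11.5416


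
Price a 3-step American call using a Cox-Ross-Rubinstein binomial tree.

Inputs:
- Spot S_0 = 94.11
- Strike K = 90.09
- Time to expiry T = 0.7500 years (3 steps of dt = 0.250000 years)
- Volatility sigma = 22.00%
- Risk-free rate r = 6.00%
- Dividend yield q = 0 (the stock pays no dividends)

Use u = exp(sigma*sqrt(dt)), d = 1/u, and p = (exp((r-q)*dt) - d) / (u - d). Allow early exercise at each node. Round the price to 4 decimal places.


dt = T/N = 0.250000
u = exp(sigma*sqrt(dt)) = 1.116278; d = 1/u = 0.895834
p = (exp((r-q)*dt) - d) / (u - d) = 0.541085
Discount per step: exp(-r*dt) = 0.985112
Stock lattice S(k, i) with i counting down-moves:
  k=0: S(0,0) = 94.1100
  k=1: S(1,0) = 105.0529; S(1,1) = 84.3070
  k=2: S(2,0) = 117.2683; S(2,1) = 94.1100; S(2,2) = 75.5250
  k=3: S(3,0) = 130.9040; S(3,1) = 105.0529; S(3,2) = 84.3070; S(3,3) = 67.6579
Terminal payoffs V(N, i) = max(S_T - K, 0):
  V(3,0) = 40.814011; V(3,1) = 14.962929; V(3,2) = 0.000000; V(3,3) = 0.000000
Backward induction: V(k, i) = exp(-r*dt) * [p * V(k+1, i) + (1-p) * V(k+1, i+1)]; then take max(V_cont, immediate exercise) for American.
  V(2,0) = exp(-r*dt) * [p*40.814011 + (1-p)*14.962929] = 28.519546; exercise = 27.178281; V(2,0) = max -> 28.519546
  V(2,1) = exp(-r*dt) * [p*14.962929 + (1-p)*0.000000] = 7.975681; exercise = 4.020000; V(2,1) = max -> 7.975681
  V(2,2) = exp(-r*dt) * [p*0.000000 + (1-p)*0.000000] = 0.000000; exercise = 0.000000; V(2,2) = max -> 0.000000
  V(1,0) = exp(-r*dt) * [p*28.519546 + (1-p)*7.975681] = 18.807423; exercise = 14.962929; V(1,0) = max -> 18.807423
  V(1,1) = exp(-r*dt) * [p*7.975681 + (1-p)*0.000000] = 4.251272; exercise = 0.000000; V(1,1) = max -> 4.251272
  V(0,0) = exp(-r*dt) * [p*18.807423 + (1-p)*4.251272] = 11.946835; exercise = 4.020000; V(0,0) = max -> 11.946835

Answer: Price = V(0,0) = 11.9468
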